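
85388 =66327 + 19061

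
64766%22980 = 18806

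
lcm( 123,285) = 11685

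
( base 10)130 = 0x82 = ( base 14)94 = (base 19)6g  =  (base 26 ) 50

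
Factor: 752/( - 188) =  - 4 =- 2^2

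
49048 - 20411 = 28637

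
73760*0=0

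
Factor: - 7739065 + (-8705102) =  - 16444167 = - 3^1*31^1*176819^1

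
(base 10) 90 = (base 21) 46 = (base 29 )33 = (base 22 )42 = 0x5a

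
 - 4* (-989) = 3956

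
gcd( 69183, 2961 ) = 9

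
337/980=337/980 = 0.34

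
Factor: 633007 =173^1*3659^1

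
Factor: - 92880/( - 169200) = 129/235= 3^1*5^ ( - 1) * 43^1 * 47^( - 1) 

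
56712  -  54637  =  2075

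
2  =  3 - 1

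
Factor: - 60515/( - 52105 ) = 7^2 * 13^1*17^( - 1) * 19^1 * 613^ ( - 1 ) = 12103/10421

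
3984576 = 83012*48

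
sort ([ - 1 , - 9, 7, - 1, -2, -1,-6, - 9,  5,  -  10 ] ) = [ - 10,-9, -9, - 6, - 2, - 1, -1, - 1, 5, 7] 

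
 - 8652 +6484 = - 2168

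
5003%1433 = 704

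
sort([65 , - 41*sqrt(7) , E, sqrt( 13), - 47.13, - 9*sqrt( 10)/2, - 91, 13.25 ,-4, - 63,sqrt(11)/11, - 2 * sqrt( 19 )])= [ - 41*sqrt( 7), - 91, - 63 ,-47.13, - 9*sqrt( 10)/2 ,  -  2 * sqrt( 19 ), - 4, sqrt( 11 ) /11, E,sqrt( 13), 13.25,  65 ] 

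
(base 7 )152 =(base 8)126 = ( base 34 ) 2i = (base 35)2G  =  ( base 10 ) 86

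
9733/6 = 9733/6  =  1622.17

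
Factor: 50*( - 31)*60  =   - 2^3*3^1*5^3*31^1 = - 93000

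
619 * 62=38378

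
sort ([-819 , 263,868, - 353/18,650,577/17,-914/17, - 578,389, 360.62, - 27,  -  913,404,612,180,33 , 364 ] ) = [ - 913,-819,  -  578, - 914/17, - 27,-353/18,33,577/17,180,263,360.62,364 , 389,404,612,650, 868] 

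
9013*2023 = 18233299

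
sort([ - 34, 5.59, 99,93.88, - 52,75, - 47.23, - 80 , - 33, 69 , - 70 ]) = [ -80,  -  70, - 52,-47.23,- 34, - 33, 5.59 , 69, 75,93.88, 99]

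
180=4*45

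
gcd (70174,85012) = 2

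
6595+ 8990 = 15585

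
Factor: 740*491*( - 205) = - 74484700 = - 2^2*5^2*37^1*41^1*491^1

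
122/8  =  15 + 1/4 = 15.25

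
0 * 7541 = 0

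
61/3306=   61/3306   =  0.02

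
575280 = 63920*9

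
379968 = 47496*8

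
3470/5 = 694 = 694.00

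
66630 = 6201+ 60429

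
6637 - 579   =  6058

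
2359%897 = 565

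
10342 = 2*5171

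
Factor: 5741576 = 2^3*717697^1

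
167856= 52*3228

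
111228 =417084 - 305856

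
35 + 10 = 45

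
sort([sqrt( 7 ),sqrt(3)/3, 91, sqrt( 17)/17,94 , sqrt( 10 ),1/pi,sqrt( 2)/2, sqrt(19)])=[sqrt(17) /17,1/pi, sqrt(3 )/3, sqrt( 2)/2, sqrt(7),sqrt(10 ), sqrt( 19),91,94]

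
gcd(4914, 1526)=14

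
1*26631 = 26631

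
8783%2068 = 511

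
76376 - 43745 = 32631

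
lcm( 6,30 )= 30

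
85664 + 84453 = 170117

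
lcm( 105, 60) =420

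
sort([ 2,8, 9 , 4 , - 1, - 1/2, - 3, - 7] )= [ - 7, - 3, - 1, - 1/2,2, 4, 8, 9 ] 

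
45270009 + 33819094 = 79089103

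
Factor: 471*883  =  415893= 3^1*157^1*883^1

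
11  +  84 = 95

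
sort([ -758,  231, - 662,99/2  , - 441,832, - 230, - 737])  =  [ - 758, -737, - 662, - 441, - 230,99/2,231,832]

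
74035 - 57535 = 16500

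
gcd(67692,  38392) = 4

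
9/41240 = 9/41240 = 0.00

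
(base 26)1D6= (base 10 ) 1020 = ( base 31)11S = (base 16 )3FC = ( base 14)52C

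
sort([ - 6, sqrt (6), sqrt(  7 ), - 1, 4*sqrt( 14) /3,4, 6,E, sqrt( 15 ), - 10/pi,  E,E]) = [ - 6, - 10/pi, - 1,  sqrt(6 ),sqrt (7), E,  E,E, sqrt( 15),4,4*sqrt ( 14)/3, 6 ] 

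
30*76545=2296350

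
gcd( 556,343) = 1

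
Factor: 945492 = 2^2*3^1 *78791^1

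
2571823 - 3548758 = - 976935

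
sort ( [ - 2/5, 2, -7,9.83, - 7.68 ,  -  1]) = [  -  7.68, - 7,-1,-2/5,2,9.83 ] 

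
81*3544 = 287064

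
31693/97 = 31693/97 = 326.73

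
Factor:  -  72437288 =-2^3*7^2*11^1*107^1*157^1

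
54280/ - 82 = -27140/41= - 661.95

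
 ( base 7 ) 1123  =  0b110011001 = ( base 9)504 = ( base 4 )12121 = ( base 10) 409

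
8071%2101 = 1768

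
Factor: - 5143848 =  - 2^3*3^1*79^1*2713^1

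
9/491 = 9/491 = 0.02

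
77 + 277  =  354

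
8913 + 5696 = 14609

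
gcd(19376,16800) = 112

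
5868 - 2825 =3043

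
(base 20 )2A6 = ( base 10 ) 1006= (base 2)1111101110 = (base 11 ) 835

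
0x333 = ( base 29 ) s7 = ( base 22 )1f5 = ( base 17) 2E3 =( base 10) 819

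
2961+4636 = 7597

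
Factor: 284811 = 3^1*139^1*683^1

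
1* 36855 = 36855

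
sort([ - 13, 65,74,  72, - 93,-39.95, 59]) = [ - 93, - 39.95, - 13, 59, 65, 72,74 ] 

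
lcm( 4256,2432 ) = 17024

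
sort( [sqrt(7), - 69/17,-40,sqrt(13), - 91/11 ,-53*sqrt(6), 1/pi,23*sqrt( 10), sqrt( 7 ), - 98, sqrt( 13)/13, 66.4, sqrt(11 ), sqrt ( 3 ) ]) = [ - 53*sqrt(6), - 98, - 40, - 91/11,-69/17, sqrt(13)/13, 1/pi,sqrt (3 ),sqrt ( 7), sqrt( 7), sqrt( 11 ),sqrt( 13),66.4, 23*sqrt (10 )] 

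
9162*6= 54972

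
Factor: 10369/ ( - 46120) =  - 2^( - 3)*5^(  -  1)*1153^ (  -  1 ) * 10369^1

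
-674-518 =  - 1192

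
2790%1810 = 980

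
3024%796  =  636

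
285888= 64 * 4467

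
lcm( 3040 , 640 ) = 12160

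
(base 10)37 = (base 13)2B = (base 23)1E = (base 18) 21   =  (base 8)45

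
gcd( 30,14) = 2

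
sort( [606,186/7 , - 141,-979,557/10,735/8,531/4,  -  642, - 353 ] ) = [ -979,  -  642, - 353,- 141,186/7, 557/10,735/8 , 531/4,606] 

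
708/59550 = 118/9925  =  0.01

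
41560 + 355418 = 396978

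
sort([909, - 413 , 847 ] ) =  [ - 413, 847,909]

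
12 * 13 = 156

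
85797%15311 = 9242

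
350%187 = 163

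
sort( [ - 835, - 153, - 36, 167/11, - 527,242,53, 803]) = [ - 835,- 527, - 153,  -  36, 167/11, 53, 242, 803] 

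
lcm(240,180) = 720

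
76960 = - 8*( - 9620 )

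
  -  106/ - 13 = 8+2/13  =  8.15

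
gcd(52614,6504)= 6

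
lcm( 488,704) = 42944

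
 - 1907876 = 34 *( - 56114) 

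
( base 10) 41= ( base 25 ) 1G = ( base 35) 16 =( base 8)51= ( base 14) 2D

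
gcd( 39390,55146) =7878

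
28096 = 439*64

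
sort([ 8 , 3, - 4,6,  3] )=[ - 4, 3, 3, 6,  8 ]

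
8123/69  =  117 + 50/69 = 117.72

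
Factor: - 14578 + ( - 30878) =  - 2^4 * 3^1*947^1 = - 45456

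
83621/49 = 1706 + 27/49 = 1706.55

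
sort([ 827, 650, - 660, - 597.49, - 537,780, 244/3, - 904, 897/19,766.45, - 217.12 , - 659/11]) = [ - 904,- 660, - 597.49,- 537, - 217.12, - 659/11, 897/19,  244/3,  650, 766.45,780, 827]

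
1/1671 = 1/1671 = 0.00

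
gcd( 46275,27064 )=1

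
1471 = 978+493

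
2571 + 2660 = 5231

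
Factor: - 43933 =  - 43933^1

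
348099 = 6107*57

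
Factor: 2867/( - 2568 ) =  - 2^ (-3 )*3^(- 1)*47^1*61^1*107^( - 1)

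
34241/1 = 34241 =34241.00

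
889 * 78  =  69342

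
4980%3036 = 1944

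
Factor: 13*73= 13^1*73^1  =  949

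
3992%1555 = 882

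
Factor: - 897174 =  - 2^1 * 3^2*49843^1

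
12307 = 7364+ 4943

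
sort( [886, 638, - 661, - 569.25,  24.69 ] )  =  [-661, - 569.25,24.69,638, 886 ] 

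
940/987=20/21= 0.95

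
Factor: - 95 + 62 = -3^1*11^1=- 33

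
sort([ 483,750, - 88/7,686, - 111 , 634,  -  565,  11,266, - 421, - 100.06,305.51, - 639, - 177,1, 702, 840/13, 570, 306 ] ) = [ - 639, - 565 , - 421,-177, - 111, - 100.06, - 88/7, 1,11,840/13,266, 305.51,306,483, 570,634, 686,702,750 ]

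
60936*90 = 5484240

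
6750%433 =255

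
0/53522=0 = 0.00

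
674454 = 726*929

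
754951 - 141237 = 613714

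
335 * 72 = 24120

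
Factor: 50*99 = 2^1*3^2*5^2*11^1= 4950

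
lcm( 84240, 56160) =168480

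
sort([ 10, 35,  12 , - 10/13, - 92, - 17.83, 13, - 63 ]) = [ - 92, - 63, - 17.83, -10/13, 10,12, 13,35] 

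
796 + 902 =1698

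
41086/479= 85 + 371/479 = 85.77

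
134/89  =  1 + 45/89  =  1.51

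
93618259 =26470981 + 67147278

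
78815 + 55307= 134122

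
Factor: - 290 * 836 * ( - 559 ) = 135523960 = 2^3 * 5^1*11^1*13^1*19^1*29^1*43^1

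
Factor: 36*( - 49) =-1764 = - 2^2 * 3^2*  7^2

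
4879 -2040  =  2839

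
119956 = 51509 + 68447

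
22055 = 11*2005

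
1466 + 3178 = 4644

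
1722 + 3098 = 4820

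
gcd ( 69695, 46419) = 1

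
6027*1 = 6027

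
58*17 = 986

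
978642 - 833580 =145062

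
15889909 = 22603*703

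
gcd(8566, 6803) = 1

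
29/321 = 29/321 = 0.09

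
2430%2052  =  378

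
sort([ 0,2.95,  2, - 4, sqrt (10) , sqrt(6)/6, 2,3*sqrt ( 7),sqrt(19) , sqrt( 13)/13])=[ - 4,0 , sqrt( 13)/13,sqrt( 6)/6,  2,2,2.95, sqrt( 10),sqrt(19),  3*sqrt( 7)]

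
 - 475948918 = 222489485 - 698438403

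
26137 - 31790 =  - 5653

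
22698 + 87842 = 110540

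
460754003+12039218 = 472793221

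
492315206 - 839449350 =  - 347134144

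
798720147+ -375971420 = 422748727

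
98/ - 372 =  -  1 + 137/186=   - 0.26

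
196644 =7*28092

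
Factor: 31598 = 2^1*7^1 * 37^1*61^1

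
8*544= 4352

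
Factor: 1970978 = 2^1 * 157^1*6277^1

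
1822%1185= 637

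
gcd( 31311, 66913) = 7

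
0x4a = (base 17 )46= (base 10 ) 74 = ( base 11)68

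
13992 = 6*2332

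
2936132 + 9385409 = 12321541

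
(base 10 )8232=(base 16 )2028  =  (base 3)102021220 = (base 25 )d47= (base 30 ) 94c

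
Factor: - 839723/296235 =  - 3^( - 2)*5^( - 1)*29^( - 1)*227^( - 1)*839723^1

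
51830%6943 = 3229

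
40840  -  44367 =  - 3527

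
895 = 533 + 362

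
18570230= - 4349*( - 4270 )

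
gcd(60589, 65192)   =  1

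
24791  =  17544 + 7247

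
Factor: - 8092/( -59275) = 2^2*5^( - 2) *7^1 * 17^2 * 2371^(-1)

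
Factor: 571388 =2^2 * 211^1 *677^1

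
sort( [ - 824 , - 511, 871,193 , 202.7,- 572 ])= [-824,-572,-511,193,202.7 , 871] 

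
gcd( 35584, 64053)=1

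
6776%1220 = 676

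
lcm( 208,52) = 208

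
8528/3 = 8528/3  =  2842.67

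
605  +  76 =681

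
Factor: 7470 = 2^1*3^2*5^1 *83^1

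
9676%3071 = 463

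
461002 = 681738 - 220736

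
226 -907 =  - 681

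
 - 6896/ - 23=299 + 19/23  =  299.83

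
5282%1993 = 1296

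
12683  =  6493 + 6190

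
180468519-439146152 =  - 258677633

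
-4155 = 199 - 4354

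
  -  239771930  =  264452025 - 504223955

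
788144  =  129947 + 658197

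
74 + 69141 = 69215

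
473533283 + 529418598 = 1002951881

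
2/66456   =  1/33228 = 0.00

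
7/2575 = 7/2575 = 0.00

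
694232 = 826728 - 132496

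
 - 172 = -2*86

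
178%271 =178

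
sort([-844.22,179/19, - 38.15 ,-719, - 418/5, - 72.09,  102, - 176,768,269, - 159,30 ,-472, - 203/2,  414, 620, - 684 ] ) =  [-844.22, - 719, - 684, - 472,-176 , - 159, - 203/2,-418/5,-72.09, -38.15,179/19,30, 102,269,414,620, 768 ]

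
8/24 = 1/3 = 0.33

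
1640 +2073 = 3713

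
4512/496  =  9 + 3/31 = 9.10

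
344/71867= 344/71867 = 0.00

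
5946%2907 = 132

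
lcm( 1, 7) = 7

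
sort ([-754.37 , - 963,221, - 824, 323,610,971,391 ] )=[ - 963, - 824, - 754.37, 221,323,391, 610,971 ] 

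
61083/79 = 61083/79=773.20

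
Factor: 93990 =2^1*3^1 *5^1*13^1*241^1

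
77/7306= 77/7306 =0.01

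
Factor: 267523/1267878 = 2^ (-1)*3^(-1)* 211313^(-1)*267523^1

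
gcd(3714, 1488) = 6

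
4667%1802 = 1063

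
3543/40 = 88+23/40 = 88.58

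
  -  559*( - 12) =6708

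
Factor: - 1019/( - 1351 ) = 7^ ( - 1)*193^(-1 )*1019^1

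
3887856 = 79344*49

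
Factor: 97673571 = 3^2 * 23^1 * 471853^1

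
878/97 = 878/97  =  9.05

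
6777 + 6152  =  12929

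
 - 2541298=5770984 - 8312282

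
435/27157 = 435/27157 = 0.02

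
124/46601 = 124/46601 = 0.00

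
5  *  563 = 2815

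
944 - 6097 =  - 5153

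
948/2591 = 948/2591 = 0.37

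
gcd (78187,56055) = 1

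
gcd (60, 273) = 3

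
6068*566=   3434488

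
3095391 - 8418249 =  -  5322858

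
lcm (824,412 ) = 824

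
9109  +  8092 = 17201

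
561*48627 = 27279747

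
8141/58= 140 + 21/58 = 140.36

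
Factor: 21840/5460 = 4 = 2^2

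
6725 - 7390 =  - 665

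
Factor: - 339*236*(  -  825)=2^2*3^2*5^2 * 11^1*59^1*113^1= 66003300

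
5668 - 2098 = 3570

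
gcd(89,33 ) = 1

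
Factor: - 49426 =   -  2^1*13^1*1901^1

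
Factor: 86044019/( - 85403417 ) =  -  11^(  -  1)*7763947^(-1)*86044019^1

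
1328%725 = 603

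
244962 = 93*2634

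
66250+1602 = 67852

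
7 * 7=49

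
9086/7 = 1298 = 1298.00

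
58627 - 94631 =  - 36004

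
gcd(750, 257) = 1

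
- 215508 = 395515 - 611023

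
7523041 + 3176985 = 10700026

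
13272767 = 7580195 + 5692572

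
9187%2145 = 607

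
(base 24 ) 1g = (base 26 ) 1e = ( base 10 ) 40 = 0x28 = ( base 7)55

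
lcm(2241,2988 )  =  8964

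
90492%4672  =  1724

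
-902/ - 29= 902/29 = 31.10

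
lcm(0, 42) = 0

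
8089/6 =1348  +  1/6 = 1348.17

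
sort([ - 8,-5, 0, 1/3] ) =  [ - 8, - 5,0, 1/3 ] 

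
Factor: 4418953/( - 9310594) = -2^ (  -  1 )*7^1*11^1*17^ ( - 1 )*251^( - 1)* 1091^( - 1)*57389^1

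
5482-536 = 4946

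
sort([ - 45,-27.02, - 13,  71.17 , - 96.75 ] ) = [ - 96.75,-45 , - 27.02,-13, 71.17] 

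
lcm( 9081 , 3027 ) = 9081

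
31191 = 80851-49660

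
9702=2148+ 7554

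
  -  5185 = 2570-7755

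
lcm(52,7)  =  364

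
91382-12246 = 79136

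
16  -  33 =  - 17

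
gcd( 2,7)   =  1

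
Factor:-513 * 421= -215973  =  -3^3*19^1*421^1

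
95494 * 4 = 381976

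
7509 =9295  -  1786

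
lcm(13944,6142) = 515928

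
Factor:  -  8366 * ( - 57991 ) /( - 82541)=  - 485152706/82541 =-2^1*47^1 * 59^ (-1)*89^1*1399^( - 1)*57991^1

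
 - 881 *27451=-24184331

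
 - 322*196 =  - 63112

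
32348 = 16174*2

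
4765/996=4 + 781/996 = 4.78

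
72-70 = 2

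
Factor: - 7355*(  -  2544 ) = 2^4*3^1*5^1*53^1*1471^1 = 18711120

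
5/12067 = 5/12067 = 0.00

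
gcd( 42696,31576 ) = 8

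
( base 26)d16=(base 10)8820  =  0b10001001110100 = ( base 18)1940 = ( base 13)4026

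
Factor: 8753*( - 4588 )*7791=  - 2^2*3^1*7^2 *31^1 * 37^1*53^1*8753^1=- 312876930324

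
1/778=1/778 = 0.00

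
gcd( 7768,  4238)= 2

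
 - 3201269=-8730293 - -5529024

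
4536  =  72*63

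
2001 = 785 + 1216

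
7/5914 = 7/5914 = 0.00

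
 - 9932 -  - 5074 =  - 4858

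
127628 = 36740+90888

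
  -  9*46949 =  - 422541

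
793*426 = 337818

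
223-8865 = -8642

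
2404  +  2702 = 5106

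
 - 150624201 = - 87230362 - 63393839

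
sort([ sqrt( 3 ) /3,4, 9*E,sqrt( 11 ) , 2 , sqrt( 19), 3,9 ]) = [sqrt( 3)/3,2, 3,sqrt(11 ), 4,sqrt( 19), 9,9*E] 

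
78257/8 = 78257/8 = 9782.12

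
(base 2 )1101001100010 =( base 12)3AAA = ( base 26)9PK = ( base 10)6754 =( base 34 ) 5SM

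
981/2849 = 981/2849  =  0.34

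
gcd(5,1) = 1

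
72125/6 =72125/6=12020.83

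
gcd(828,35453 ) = 1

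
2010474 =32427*62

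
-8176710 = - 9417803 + 1241093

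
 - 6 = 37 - 43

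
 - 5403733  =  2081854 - 7485587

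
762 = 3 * 254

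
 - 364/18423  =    -  1 + 18059/18423  =  - 0.02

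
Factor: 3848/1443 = 2^3*3^ ( - 1 ) = 8/3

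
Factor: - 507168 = - 2^5*3^3*587^1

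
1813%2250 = 1813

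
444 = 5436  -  4992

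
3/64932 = 1/21644= 0.00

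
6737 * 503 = 3388711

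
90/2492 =45/1246 = 0.04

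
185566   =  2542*73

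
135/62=135/62 = 2.18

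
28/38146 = 14/19073 = 0.00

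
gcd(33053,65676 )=1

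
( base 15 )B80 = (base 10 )2595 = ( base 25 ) 43K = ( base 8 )5043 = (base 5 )40340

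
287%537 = 287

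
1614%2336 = 1614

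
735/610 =1 + 25/122 = 1.20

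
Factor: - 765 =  - 3^2*5^1 * 17^1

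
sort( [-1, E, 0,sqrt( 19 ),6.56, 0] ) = [ - 1, 0,0,E, sqrt( 19 ), 6.56 ]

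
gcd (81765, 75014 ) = 1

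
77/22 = 3+1/2 = 3.50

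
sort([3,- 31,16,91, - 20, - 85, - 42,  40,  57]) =[ - 85, - 42, - 31, - 20,  3,16, 40,57,91]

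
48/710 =24/355 = 0.07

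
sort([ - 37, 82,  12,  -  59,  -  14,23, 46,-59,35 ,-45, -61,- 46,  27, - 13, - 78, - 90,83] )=[ - 90,  -  78, - 61,  -  59, - 59,-46, - 45, - 37, - 14, - 13,  12,23, 27,35, 46,82,83]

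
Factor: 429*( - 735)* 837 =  - 263918655 = - 3^5*5^1*7^2* 11^1*13^1*31^1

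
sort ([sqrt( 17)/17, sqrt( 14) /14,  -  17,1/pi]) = [ -17,sqrt (17 ) /17, sqrt (14)/14,1/pi]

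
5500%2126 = 1248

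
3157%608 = 117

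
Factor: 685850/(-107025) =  - 27434/4281 = - 2^1*3^( - 1) * 11^1*29^1*43^1*1427^ ( - 1)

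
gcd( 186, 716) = 2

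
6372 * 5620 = 35810640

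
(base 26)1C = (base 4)212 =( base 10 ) 38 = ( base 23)1f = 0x26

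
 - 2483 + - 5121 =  - 7604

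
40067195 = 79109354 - 39042159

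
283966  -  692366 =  -408400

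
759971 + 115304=875275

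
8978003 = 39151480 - 30173477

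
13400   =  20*670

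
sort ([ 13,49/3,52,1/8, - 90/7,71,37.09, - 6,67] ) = [ - 90/7, - 6 , 1/8,13,49/3,37.09,52,67,71] 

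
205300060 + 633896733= 839196793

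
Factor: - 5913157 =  - 31^1*53^1*59^1*61^1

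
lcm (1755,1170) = 3510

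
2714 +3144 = 5858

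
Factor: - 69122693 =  - 839^1*82387^1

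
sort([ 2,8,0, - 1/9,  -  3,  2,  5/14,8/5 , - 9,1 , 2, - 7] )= [  -  9, - 7, - 3, - 1/9,0,5/14, 1 , 8/5,2, 2,2,8 ]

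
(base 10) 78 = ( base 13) 60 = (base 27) 2o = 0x4e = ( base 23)39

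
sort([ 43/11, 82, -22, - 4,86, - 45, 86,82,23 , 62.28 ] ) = [ - 45, - 22,-4,  43/11, 23,62.28, 82, 82, 86, 86] 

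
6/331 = 6/331 = 0.02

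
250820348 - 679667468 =-428847120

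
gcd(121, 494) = 1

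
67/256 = 67/256 =0.26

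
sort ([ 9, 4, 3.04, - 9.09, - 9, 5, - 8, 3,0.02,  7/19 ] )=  [ - 9.09, - 9, - 8, 0.02, 7/19, 3,  3.04,4, 5,9 ]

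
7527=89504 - 81977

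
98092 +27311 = 125403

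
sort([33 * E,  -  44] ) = [ - 44,  33 *E]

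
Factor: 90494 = 2^1 * 45247^1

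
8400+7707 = 16107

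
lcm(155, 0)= 0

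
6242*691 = 4313222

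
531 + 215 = 746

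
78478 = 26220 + 52258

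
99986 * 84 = 8398824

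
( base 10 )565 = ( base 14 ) 2C5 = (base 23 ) 11d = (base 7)1435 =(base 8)1065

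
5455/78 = 5455/78=69.94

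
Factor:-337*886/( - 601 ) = 2^1*337^1 *443^1 * 601^(- 1 )= 298582/601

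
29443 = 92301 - 62858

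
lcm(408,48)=816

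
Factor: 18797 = 18797^1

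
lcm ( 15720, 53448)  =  267240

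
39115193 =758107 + 38357086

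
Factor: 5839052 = 2^2*599^1*2437^1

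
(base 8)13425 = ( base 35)4ST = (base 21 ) d88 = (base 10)5909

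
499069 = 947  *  527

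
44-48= - 4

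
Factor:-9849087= -3^3*19^1*73^1*263^1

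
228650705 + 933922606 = 1162573311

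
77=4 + 73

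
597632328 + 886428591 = 1484060919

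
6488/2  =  3244 = 3244.00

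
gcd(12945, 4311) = 3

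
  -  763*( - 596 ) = 454748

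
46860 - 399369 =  - 352509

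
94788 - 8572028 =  - 8477240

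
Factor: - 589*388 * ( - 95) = 21710540 = 2^2*5^1 * 19^2 * 31^1*97^1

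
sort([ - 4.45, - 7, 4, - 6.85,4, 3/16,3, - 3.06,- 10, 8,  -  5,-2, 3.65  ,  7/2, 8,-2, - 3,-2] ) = [-10 , -7,-6.85,-5,-4.45, - 3.06, - 3,-2,-2 ,-2, 3/16,3, 7/2, 3.65,  4, 4, 8, 8 ]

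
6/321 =2/107=0.02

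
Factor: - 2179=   -  2179^1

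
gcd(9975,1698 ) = 3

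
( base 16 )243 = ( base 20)18J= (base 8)1103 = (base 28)KJ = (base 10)579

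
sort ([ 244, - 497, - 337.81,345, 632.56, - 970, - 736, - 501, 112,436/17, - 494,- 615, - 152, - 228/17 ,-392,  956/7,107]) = [ - 970,-736, - 615,-501, - 497, - 494, - 392,  -  337.81,  -  152, - 228/17,  436/17,  107,112,956/7, 244, 345,632.56 ]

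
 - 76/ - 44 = 19/11 = 1.73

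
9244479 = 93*99403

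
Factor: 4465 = 5^1*19^1*47^1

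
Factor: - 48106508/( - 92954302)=2^1*7^(-1)*43^1 * 279689^1 * 6639593^( - 1) = 24053254/46477151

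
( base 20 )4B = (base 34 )2N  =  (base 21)47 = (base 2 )1011011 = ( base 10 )91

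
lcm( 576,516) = 24768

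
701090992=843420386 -142329394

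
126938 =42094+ 84844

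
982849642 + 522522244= 1505371886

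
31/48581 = 31/48581 = 0.00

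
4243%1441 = 1361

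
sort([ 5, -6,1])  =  [ - 6,  1, 5]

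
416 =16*26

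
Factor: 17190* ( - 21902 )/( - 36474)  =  62749230/6079  =  2^1 * 3^1*5^1*47^1* 191^1*233^1*6079^ ( - 1 ) 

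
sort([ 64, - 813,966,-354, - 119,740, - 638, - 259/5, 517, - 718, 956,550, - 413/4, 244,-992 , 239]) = [-992, - 813, - 718, - 638, - 354,-119,-413/4  , - 259/5, 64,239,244, 517 , 550, 740,  956,  966 ] 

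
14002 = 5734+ 8268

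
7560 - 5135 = 2425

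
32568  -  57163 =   -  24595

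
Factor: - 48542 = - 2^1*13^1*1867^1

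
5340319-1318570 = 4021749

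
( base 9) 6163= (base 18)DGC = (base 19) C99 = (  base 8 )10640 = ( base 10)4512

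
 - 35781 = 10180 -45961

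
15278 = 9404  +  5874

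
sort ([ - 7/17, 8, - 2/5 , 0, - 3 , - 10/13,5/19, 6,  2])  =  [- 3,  -  10/13,- 7/17, - 2/5 , 0 , 5/19, 2,6,8] 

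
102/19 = 102/19= 5.37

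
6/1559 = 6/1559 = 0.00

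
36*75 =2700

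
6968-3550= 3418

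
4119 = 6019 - 1900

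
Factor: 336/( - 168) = -2^1 = - 2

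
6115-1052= 5063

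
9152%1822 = 42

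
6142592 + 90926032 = 97068624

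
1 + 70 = 71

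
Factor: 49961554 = 2^1*59^1*423403^1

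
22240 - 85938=-63698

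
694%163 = 42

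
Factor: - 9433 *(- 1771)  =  16705843 = 7^1*11^1 * 23^1 * 9433^1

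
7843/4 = 1960+3/4=1960.75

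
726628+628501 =1355129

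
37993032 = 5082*7476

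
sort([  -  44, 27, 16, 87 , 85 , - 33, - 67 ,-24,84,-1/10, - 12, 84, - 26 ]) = [  -  67,  -  44, - 33,  -  26,-24,  -  12, - 1/10 , 16, 27, 84, 84,85, 87] 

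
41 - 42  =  -1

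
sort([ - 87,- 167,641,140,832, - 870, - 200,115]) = [ - 870, - 200, - 167, - 87,115,140,641, 832]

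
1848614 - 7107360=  - 5258746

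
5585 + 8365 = 13950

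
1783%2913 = 1783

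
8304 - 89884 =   -  81580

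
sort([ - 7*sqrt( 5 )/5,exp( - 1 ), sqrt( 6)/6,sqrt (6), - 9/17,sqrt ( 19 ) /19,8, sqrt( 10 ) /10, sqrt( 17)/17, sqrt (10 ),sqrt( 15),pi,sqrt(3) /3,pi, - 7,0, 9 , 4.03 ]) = [ - 7, - 7 *sqrt(5 )/5 , - 9/17,0,sqrt (19 ) /19,sqrt( 17 )/17,sqrt( 10 )/10,exp( - 1 ),sqrt( 6) /6,sqrt( 3 )/3, sqrt( 6),pi, pi, sqrt( 10 ),sqrt( 15),4.03,8, 9]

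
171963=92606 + 79357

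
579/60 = 193/20 = 9.65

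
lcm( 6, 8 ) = 24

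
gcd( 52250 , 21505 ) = 55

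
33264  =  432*77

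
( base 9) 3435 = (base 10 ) 2543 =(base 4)213233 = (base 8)4757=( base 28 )36n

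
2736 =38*72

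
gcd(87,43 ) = 1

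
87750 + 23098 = 110848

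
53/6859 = 53/6859=0.01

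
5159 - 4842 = 317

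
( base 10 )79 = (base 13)61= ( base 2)1001111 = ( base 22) 3D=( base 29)2L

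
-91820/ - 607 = 91820/607=151.27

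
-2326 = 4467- 6793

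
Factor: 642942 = 2^1*3^2*23^1*1553^1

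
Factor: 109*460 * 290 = 14540600 = 2^3*5^2 *23^1*29^1*109^1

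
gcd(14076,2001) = 69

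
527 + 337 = 864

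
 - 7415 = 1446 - 8861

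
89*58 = 5162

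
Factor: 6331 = 13^1*487^1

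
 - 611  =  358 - 969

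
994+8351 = 9345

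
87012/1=87012 = 87012.00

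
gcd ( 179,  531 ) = 1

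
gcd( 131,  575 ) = 1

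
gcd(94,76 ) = 2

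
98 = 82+16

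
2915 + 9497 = 12412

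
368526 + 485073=853599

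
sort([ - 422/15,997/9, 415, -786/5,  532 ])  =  [-786/5,-422/15 , 997/9,415 , 532 ]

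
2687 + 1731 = 4418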